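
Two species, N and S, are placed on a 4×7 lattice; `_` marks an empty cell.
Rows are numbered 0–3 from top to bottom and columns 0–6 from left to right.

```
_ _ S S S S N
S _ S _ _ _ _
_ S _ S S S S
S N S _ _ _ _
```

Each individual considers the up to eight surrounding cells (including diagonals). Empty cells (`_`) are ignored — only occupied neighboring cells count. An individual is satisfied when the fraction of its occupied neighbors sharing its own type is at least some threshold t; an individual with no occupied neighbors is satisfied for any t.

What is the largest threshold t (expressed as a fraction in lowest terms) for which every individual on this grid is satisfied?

(0,2)S 2/2
(0,3)S 3/3
(0,4)S 2/2
(0,5)S 1/2
(0,6)N 0/1
(1,0)S 1/1
(1,2)S 4/4
(2,1)S 4/5
(2,3)S 3/3
(2,4)S 2/2
(2,5)S 2/2
(2,6)S 1/1
(3,0)S 1/2
(3,1)N 0/3
(3,2)S 2/3
The smallest same-type fraction is 0/1 at (0,6), which reduces to 0/1. Any threshold above that leaves this individual unsatisfied.

0/1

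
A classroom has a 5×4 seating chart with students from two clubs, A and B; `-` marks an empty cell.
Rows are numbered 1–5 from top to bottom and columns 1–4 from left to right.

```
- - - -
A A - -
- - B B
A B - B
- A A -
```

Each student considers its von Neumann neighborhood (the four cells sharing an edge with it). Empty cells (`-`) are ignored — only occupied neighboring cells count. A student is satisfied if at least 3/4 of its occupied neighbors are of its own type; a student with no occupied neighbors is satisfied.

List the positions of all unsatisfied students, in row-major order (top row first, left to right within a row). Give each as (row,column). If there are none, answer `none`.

Row 2: (2,1)A 1/1 satisfied · (2,2)A 1/1 satisfied
Row 3: (3,3)B 1/1 satisfied · (3,4)B 2/2 satisfied
Row 4: (4,1)A 0/1 not · (4,2)B 0/2 not · (4,4)B 1/1 satisfied
Row 5: (5,2)A 1/2 not · (5,3)A 1/1 satisfied

(4,1), (4,2), (5,2)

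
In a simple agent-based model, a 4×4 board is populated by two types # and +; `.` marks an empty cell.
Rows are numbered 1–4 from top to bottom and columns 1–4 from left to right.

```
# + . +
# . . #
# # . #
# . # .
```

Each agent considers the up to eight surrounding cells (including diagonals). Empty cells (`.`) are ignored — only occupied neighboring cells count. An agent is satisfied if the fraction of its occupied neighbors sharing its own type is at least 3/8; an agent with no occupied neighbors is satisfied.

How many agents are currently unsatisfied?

2

(1,1)# 1/2 satisfied
(1,2)+ 0/2 not
(1,4)+ 0/1 not
(2,1)# 3/4 satisfied
(2,4)# 1/2 satisfied
(3,1)# 3/3 satisfied
(3,2)# 4/4 satisfied
(3,4)# 2/2 satisfied
(4,1)# 2/2 satisfied
(4,3)# 2/2 satisfied
Unsatisfied: (1,2), (1,4) — 2 in total.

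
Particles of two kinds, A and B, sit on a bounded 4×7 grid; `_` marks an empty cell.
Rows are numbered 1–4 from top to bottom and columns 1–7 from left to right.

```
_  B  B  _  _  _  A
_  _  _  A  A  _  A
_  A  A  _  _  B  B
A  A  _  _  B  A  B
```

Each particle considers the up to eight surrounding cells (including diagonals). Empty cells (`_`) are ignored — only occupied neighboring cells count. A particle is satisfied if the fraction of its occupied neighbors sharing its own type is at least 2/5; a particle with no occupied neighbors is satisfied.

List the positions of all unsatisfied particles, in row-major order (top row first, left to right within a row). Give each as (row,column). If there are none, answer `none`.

Row 1: (1,2)B 1/1 ✓ · (1,3)B 1/2 ✓ · (1,7)A 1/1 ✓
Row 2: (2,4)A 2/3 ✓ · (2,5)A 1/2 ✓ · (2,7)A 1/3 ✗
Row 3: (3,2)A 3/3 ✓ · (3,3)A 3/3 ✓ · (3,6)B 3/6 ✓ · (3,7)B 2/4 ✓
Row 4: (4,1)A 2/2 ✓ · (4,2)A 3/3 ✓ · (4,5)B 1/2 ✓ · (4,6)A 0/4 ✗ · (4,7)B 2/3 ✓

(2,7), (4,6)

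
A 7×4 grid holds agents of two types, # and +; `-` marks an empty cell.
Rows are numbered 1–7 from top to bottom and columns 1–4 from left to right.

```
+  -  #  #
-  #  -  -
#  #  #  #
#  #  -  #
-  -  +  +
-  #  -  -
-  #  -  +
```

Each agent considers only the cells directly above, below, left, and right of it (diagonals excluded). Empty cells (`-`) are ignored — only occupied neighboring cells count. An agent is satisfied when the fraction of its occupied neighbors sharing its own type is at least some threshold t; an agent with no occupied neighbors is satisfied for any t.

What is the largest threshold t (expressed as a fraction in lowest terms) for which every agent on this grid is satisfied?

(1,1)+ — no occupied neighbors
(1,3)# 1/1
(1,4)# 1/1
(2,2)# 1/1
(3,1)# 2/2
(3,2)# 4/4
(3,3)# 2/2
(3,4)# 2/2
(4,1)# 2/2
(4,2)# 2/2
(4,4)# 1/2
(5,3)+ 1/1
(5,4)+ 1/2
(6,2)# 1/1
(7,2)# 1/1
(7,4)+ — no occupied neighbors
The smallest same-type fraction is 1/2 at (4,4), which reduces to 1/2. Any threshold above that leaves this agent unsatisfied.

1/2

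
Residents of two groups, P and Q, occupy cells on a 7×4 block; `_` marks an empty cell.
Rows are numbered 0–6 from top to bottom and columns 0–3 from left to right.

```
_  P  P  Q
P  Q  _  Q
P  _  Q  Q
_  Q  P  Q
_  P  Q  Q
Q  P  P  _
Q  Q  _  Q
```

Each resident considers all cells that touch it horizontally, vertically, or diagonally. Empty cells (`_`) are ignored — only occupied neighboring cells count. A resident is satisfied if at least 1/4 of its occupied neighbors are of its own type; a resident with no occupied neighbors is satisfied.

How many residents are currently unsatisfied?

3

(0,1)P 2/3 satisfied
(0,2)P 1/4 satisfied
(0,3)Q 1/2 satisfied
(1,0)P 2/3 satisfied
(1,1)Q 1/5 not
(1,3)Q 3/4 satisfied
(2,0)P 1/3 satisfied
(2,2)Q 5/6 satisfied
(2,3)Q 3/4 satisfied
(3,1)Q 2/5 satisfied
(3,2)P 1/7 not
(3,3)Q 4/5 satisfied
(4,1)P 3/6 satisfied
(4,2)Q 3/7 satisfied
(4,3)Q 2/4 satisfied
(5,0)Q 2/4 satisfied
(5,1)P 2/6 satisfied
(5,2)P 2/6 satisfied
(6,0)Q 2/3 satisfied
(6,1)Q 2/4 satisfied
(6,3)Q 0/1 not
Unsatisfied: (1,1), (3,2), (6,3) — 3 in total.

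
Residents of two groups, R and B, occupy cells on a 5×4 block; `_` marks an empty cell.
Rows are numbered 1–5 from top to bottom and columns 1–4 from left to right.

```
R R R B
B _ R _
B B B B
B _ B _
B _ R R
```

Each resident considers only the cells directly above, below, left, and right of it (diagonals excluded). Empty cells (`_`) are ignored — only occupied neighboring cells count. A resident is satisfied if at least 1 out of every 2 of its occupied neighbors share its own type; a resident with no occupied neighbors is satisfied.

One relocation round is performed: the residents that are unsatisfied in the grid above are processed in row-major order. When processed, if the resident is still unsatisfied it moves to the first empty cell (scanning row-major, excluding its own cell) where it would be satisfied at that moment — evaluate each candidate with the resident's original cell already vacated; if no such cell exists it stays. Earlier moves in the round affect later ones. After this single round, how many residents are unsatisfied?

1

Initially unsatisfied (in order): (1,4).
  (1,4) → (2,2).
Resulting grid:
R R R _
B B R _
B B B B
B _ B _
B _ R R
Unsatisfied now: (2,3).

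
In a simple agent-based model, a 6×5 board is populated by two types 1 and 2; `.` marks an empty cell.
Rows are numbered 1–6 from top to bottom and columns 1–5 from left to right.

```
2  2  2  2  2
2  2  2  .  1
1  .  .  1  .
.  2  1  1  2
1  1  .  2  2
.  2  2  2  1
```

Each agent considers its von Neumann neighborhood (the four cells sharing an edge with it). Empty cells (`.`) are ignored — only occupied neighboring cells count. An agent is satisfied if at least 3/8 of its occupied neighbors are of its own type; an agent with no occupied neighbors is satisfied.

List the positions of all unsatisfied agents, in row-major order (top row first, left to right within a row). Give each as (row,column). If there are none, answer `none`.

(1,1)2 2/2 satisfied
(1,2)2 3/3 satisfied
(1,3)2 3/3 satisfied
(1,4)2 2/2 satisfied
(1,5)2 1/2 satisfied
(2,1)2 2/3 satisfied
(2,2)2 3/3 satisfied
(2,3)2 2/2 satisfied
(2,5)1 0/1 not
(3,1)1 0/1 not
(3,4)1 1/1 satisfied
(4,2)2 0/2 not
(4,3)1 1/2 satisfied
(4,4)1 2/4 satisfied
(4,5)2 1/2 satisfied
(5,1)1 1/1 satisfied
(5,2)1 1/3 not
(5,4)2 2/3 satisfied
(5,5)2 2/3 satisfied
(6,2)2 1/2 satisfied
(6,3)2 2/2 satisfied
(6,4)2 2/3 satisfied
(6,5)1 0/2 not

(2,5), (3,1), (4,2), (5,2), (6,5)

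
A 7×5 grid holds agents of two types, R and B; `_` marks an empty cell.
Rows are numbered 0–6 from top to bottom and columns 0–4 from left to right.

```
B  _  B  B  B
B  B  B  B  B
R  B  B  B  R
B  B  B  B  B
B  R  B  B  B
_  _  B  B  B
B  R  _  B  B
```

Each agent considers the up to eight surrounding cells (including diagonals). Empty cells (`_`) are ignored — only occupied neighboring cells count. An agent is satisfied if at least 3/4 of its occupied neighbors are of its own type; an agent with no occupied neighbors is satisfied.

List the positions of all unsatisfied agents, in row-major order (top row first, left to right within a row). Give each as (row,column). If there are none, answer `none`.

Row 0: (0,0)B 2/2 satisfied · (0,2)B 4/4 satisfied · (0,3)B 5/5 satisfied · (0,4)B 3/3 satisfied
Row 1: (1,0)B 3/4 satisfied · (1,1)B 6/7 satisfied · (1,2)B 7/7 satisfied · (1,3)B 7/8 satisfied · (1,4)B 4/5 satisfied
Row 2: (2,0)R 0/5 not · (2,1)B 7/8 satisfied · (2,2)B 8/8 satisfied · (2,3)B 7/8 satisfied · (2,4)R 0/5 not
Row 3: (3,0)B 3/5 not · (3,1)B 6/8 satisfied · (3,2)B 7/8 satisfied · (3,3)B 7/8 satisfied · (3,4)B 4/5 satisfied
Row 4: (4,0)B 2/3 not · (4,1)R 0/6 not · (4,2)B 6/7 satisfied · (4,3)B 8/8 satisfied · (4,4)B 5/5 satisfied
Row 5: (5,2)B 4/6 not · (5,3)B 7/7 satisfied · (5,4)B 5/5 satisfied
Row 6: (6,0)B 0/1 not · (6,1)R 0/2 not · (6,3)B 4/4 satisfied · (6,4)B 3/3 satisfied

(2,0), (2,4), (3,0), (4,0), (4,1), (5,2), (6,0), (6,1)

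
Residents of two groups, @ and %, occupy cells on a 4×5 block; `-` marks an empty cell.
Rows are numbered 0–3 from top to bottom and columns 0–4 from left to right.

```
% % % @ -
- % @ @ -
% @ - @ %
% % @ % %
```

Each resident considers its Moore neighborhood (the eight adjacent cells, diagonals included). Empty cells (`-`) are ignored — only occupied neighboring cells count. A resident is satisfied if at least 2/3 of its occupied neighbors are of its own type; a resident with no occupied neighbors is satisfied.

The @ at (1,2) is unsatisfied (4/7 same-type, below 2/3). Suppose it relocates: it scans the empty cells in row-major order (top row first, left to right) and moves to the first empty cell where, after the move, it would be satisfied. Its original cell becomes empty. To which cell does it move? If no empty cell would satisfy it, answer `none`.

(0,4)

Vacating (1,2). Empty cells in order:
  (0,4): 2/2 same-type → satisfied — stop here.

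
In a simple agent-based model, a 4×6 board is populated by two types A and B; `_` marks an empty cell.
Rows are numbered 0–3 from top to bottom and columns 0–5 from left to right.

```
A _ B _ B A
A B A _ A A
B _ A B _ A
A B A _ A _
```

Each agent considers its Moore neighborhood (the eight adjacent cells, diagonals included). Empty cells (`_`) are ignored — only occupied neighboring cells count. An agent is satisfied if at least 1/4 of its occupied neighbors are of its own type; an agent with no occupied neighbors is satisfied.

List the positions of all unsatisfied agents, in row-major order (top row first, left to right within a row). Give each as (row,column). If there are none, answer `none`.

(0,0)A 1/2 ok
(0,2)B 1/2 ok
(0,4)B 0/3 unhappy
(0,5)A 2/3 ok
(1,0)A 1/3 ok
(1,1)B 2/6 ok
(1,2)A 1/4 ok
(1,4)A 3/5 ok
(1,5)A 3/4 ok
(2,0)B 2/4 ok
(2,2)A 2/5 ok
(2,3)B 0/5 unhappy
(2,5)A 3/3 ok
(3,0)A 0/2 unhappy
(3,1)B 1/4 ok
(3,2)A 1/3 ok
(3,4)A 1/2 ok

(0,4), (2,3), (3,0)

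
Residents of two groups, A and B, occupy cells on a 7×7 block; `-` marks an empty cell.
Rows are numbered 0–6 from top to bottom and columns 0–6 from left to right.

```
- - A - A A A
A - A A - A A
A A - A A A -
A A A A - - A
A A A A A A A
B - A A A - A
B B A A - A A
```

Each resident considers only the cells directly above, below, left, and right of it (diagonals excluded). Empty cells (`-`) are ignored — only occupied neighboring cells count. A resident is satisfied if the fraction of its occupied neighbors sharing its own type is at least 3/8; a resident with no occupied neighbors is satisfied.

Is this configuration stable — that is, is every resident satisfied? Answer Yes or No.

(0,2)A 1/1 satisfied
(0,4)A 1/1 satisfied
(0,5)A 3/3 satisfied
(0,6)A 2/2 satisfied
(1,0)A 1/1 satisfied
(1,2)A 2/2 satisfied
(1,3)A 2/2 satisfied
(1,5)A 3/3 satisfied
(1,6)A 2/2 satisfied
(2,0)A 3/3 satisfied
(2,1)A 2/2 satisfied
(2,3)A 3/3 satisfied
(2,4)A 2/2 satisfied
(2,5)A 2/2 satisfied
(3,0)A 3/3 satisfied
(3,1)A 4/4 satisfied
(3,2)A 3/3 satisfied
(3,3)A 3/3 satisfied
(3,6)A 1/1 satisfied
(4,0)A 2/3 satisfied
(4,1)A 3/3 satisfied
(4,2)A 4/4 satisfied
(4,3)A 4/4 satisfied
(4,4)A 3/3 satisfied
(4,5)A 2/2 satisfied
(4,6)A 3/3 satisfied
(5,0)B 1/2 satisfied
(5,2)A 3/3 satisfied
(5,3)A 4/4 satisfied
(5,4)A 2/2 satisfied
(5,6)A 2/2 satisfied
(6,0)B 2/2 satisfied
(6,1)B 1/2 satisfied
(6,2)A 2/3 satisfied
(6,3)A 2/2 satisfied
(6,5)A 1/1 satisfied
(6,6)A 2/2 satisfied
All meet the threshold, so the configuration is stable.

Yes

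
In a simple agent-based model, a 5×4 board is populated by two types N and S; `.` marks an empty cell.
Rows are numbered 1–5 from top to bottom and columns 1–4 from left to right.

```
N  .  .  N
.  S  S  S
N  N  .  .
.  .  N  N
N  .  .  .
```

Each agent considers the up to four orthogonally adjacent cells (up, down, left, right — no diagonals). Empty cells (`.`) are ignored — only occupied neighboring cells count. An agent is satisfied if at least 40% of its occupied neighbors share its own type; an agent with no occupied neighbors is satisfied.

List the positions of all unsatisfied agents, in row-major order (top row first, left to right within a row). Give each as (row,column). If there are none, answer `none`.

(1,1)N 0/0 satisfied
(1,4)N 0/1 not
(2,2)S 1/2 satisfied
(2,3)S 2/2 satisfied
(2,4)S 1/2 satisfied
(3,1)N 1/1 satisfied
(3,2)N 1/2 satisfied
(4,3)N 1/1 satisfied
(4,4)N 1/1 satisfied
(5,1)N 0/0 satisfied

(1,4)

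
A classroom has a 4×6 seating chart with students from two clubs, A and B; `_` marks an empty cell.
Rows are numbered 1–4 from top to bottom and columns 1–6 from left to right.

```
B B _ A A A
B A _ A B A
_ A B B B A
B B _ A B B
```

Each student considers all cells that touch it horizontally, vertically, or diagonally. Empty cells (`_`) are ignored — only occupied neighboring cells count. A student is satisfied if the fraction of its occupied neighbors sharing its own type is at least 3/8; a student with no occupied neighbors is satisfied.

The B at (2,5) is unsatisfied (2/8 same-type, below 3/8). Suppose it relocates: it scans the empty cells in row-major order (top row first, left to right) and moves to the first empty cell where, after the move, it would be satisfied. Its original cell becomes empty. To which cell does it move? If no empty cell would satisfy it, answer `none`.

Vacating (2,5). Empty cells in order:
  (1,3): 1/4 same-type → still unsatisfied.
  (2,3): 3/7 same-type → satisfied — stop here.

(2,3)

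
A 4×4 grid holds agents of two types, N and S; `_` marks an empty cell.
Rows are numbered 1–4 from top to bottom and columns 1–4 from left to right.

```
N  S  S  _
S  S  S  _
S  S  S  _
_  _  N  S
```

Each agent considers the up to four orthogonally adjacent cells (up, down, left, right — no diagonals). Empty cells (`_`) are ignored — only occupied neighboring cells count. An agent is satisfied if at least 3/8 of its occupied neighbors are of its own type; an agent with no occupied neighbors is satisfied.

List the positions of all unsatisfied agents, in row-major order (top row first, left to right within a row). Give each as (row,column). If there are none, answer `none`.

(1,1), (4,3), (4,4)

(1,1)N 0/2 not
(1,2)S 2/3 satisfied
(1,3)S 2/2 satisfied
(2,1)S 2/3 satisfied
(2,2)S 4/4 satisfied
(2,3)S 3/3 satisfied
(3,1)S 2/2 satisfied
(3,2)S 3/3 satisfied
(3,3)S 2/3 satisfied
(4,3)N 0/2 not
(4,4)S 0/1 not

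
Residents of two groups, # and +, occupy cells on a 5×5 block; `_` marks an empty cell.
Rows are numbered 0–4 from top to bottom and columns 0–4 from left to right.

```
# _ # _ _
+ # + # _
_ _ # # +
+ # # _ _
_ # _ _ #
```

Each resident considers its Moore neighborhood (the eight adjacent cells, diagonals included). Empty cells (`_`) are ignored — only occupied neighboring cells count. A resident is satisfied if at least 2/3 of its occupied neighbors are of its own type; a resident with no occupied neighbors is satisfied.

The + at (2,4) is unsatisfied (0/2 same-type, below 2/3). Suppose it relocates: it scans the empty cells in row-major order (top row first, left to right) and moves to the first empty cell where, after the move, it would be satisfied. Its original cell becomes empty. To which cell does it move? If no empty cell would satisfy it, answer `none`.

Vacating (2,4). Empty cells in order:
  (0,1): 2/5 same-type → still unsatisfied.
  (0,3): 1/3 same-type → still unsatisfied.
  (0,4): 0/1 same-type → still unsatisfied.
  (1,4): 0/2 same-type → still unsatisfied.
  (2,0): 2/4 same-type → still unsatisfied.
  (2,1): 3/7 same-type → still unsatisfied.
  (3,3): 0/4 same-type → still unsatisfied.
  (3,4): 0/2 same-type → still unsatisfied.
  (4,0): 1/3 same-type → still unsatisfied.
  (4,2): 0/3 same-type → still unsatisfied.
  (4,3): 0/2 same-type → still unsatisfied.

none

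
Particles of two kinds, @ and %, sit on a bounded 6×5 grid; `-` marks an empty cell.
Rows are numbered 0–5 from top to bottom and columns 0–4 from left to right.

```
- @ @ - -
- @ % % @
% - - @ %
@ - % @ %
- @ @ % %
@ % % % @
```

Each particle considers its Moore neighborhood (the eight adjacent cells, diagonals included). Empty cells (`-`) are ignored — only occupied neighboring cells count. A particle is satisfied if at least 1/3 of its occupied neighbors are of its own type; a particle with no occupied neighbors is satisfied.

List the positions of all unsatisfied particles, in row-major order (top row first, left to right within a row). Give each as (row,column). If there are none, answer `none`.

Row 0: (0,1)@ 2/3 ✓ · (0,2)@ 2/4 ✓
Row 1: (1,1)@ 2/4 ✓ · (1,2)% 1/5 ✗ · (1,3)% 2/5 ✓ · (1,4)@ 1/3 ✓
Row 2: (2,0)% 0/2 ✗ · (2,3)@ 2/7 ✗ · (2,4)% 2/5 ✓
Row 3: (3,0)@ 1/2 ✓ · (3,2)% 1/5 ✗ · (3,3)@ 2/7 ✗ · (3,4)% 3/5 ✓
Row 4: (4,1)@ 3/6 ✓ · (4,2)@ 2/7 ✗ · (4,3)% 5/8 ✓ · (4,4)% 3/5 ✓
Row 5: (5,0)@ 1/2 ✓ · (5,1)% 1/4 ✗ · (5,2)% 3/5 ✓ · (5,3)% 3/5 ✓ · (5,4)@ 0/3 ✗

(1,2), (2,0), (2,3), (3,2), (3,3), (4,2), (5,1), (5,4)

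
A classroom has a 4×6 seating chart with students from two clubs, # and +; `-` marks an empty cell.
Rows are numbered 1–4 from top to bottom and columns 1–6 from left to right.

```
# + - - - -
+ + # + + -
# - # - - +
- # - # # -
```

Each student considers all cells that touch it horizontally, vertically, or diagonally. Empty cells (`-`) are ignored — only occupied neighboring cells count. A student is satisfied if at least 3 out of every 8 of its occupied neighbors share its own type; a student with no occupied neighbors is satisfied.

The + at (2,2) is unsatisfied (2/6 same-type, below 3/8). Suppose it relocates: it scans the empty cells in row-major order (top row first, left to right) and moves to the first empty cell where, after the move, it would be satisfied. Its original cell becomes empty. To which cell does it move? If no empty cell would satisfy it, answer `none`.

(1,3)

Vacating (2,2). Empty cells in order:
  (1,3): 2/3 same-type → satisfied — stop here.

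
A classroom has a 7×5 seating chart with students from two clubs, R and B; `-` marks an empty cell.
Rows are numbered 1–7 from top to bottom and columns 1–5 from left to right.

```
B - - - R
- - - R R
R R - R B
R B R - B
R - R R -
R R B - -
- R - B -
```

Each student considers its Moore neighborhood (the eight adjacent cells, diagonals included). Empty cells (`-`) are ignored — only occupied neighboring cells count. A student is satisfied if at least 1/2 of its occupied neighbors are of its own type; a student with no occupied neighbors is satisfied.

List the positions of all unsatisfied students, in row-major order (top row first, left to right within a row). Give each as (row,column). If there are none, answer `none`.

Row 1: (1,1)B 0/0 satisfied · (1,5)R 2/2 satisfied
Row 2: (2,4)R 3/4 satisfied · (2,5)R 3/4 satisfied
Row 3: (3,1)R 2/3 satisfied · (3,2)R 3/4 satisfied · (3,4)R 3/5 satisfied · (3,5)B 1/4 not
Row 4: (4,1)R 3/4 satisfied · (4,2)B 0/6 not · (4,3)R 4/5 satisfied · (4,5)B 1/3 not
Row 5: (5,1)R 3/4 satisfied · (5,3)R 3/5 satisfied · (5,4)R 2/4 satisfied
Row 6: (6,1)R 3/3 satisfied · (6,2)R 4/5 satisfied · (6,3)B 1/5 not
Row 7: (7,2)R 2/3 satisfied · (7,4)B 1/1 satisfied

(3,5), (4,2), (4,5), (6,3)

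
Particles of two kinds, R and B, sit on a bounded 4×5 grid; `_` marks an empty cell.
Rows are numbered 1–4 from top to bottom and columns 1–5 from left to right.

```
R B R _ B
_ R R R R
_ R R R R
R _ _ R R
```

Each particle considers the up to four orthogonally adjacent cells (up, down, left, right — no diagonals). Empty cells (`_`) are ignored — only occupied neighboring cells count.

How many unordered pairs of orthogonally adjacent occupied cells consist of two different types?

4

Scan each occupied cell's neighbors to the right and below so each pair is counted once.
Row 1: R(1,1)–B(1,2)≠ B(1,2)–R(1,3)≠ B(1,2)–R(2,2)≠ R(1,3)–R(2,3)= B(1,5)–R(2,5)≠  → 4/5 unlike.
Row 2: R(2,2)–R(2,3)= R(2,2)–R(3,2)= R(2,3)–R(2,4)= R(2,3)–R(3,3)= R(2,4)–R(2,5)= R(2,4)–R(3,4)= R(2,5)–R(3,5)=  → 0/7 unlike.
Row 3: R(3,2)–R(3,3)= R(3,3)–R(3,4)= R(3,4)–R(3,5)= R(3,4)–R(4,4)= R(3,5)–R(4,5)=  → 0/5 unlike.
Row 4: R(4,4)–R(4,5)=  → 0/1 unlike.
Total adjacent occupied pairs: 18; unlike-type pairs: 4.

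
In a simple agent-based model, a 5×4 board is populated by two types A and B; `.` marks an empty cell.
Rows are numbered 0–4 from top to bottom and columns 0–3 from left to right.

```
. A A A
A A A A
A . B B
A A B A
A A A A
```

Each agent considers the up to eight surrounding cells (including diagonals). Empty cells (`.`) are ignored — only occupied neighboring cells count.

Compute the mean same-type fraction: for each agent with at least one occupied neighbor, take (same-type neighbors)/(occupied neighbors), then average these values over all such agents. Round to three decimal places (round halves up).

Row 0: (0,1)A 4/4 · (0,2)A 5/5 · (0,3)A 3/3
Row 1: (1,0)A 3/3 · (1,1)A 5/6 · (1,2)A 5/7 · (1,3)A 3/5
Row 2: (2,0)A 4/4 · (2,2)B 2/7 · (2,3)B 2/5
Row 3: (3,0)A 4/4 · (3,1)A 5/7 · (3,2)B 2/7 · (3,3)A 2/5
Row 4: (4,0)A 3/3 · (4,1)A 4/5 · (4,2)A 4/5 · (4,3)A 2/3
Sum over 18 agents: 4/4 + 5/5 + 3/3 + 3/3 + 5/6 + 5/7 + 3/5 + 4/4 + 2/7 + 2/5 + 4/4 + 5/7 + 2/7 + 2/5 + 3/3 + 4/5 + 4/5 + 2/3 = 27/2; mean = 27/2 ÷ 18 = 3/4 = 0.75 → 0.750.

0.750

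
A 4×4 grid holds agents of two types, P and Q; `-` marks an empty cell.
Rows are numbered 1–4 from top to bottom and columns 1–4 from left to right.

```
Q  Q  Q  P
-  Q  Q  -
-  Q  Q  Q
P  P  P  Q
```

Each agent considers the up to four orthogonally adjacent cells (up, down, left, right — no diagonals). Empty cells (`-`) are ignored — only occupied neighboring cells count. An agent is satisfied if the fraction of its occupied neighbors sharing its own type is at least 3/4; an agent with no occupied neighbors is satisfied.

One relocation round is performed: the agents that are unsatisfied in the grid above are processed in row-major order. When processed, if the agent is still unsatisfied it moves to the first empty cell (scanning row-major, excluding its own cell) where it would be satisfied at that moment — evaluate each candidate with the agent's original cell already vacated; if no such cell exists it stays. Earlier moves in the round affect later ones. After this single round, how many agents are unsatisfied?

Initially unsatisfied (in order): (1,3), (1,4), (3,2), (4,2), (4,3), (4,4).
  (1,3) → (2,1).
  (1,4): now satisfied by earlier moves; stays.
  (3,2): no empty cell satisfies it; stays.
  (4,2): no empty cell satisfies it; stays.
  (4,3): no empty cell satisfies it; stays.
  (4,4): no empty cell satisfies it; stays.
Resulting grid:
Q Q - P
Q Q Q -
- Q Q Q
P P P Q
Unsatisfied now: (3,2), (4,2), (4,3), (4,4).

4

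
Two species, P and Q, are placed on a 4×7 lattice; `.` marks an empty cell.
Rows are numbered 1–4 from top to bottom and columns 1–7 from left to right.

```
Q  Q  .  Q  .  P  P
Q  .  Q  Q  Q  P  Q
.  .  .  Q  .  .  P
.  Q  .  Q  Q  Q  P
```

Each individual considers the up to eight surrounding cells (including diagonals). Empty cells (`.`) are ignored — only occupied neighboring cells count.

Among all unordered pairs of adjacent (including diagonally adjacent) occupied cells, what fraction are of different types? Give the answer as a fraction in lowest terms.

8/29

Scan each occupied cell's neighbors to the right and below (and the two forward diagonals) so each pair is counted once.
Row 1: Q(1,1)–Q(1,2)= Q(1,1)–Q(2,1)= Q(1,2)–Q(2,3)= Q(1,2)–Q(2,1)= Q(1,4)–Q(2,4)= Q(1,4)–Q(2,5)= Q(1,4)–Q(2,3)= P(1,6)–P(1,7)= P(1,6)–P(2,6)= P(1,6)–Q(2,7)≠ P(1,6)–Q(2,5)≠ P(1,7)–Q(2,7)≠ P(1,7)–P(2,6)=  → 3/13 unlike.
Row 2: Q(2,3)–Q(2,4)= Q(2,3)–Q(3,4)= Q(2,4)–Q(2,5)= Q(2,4)–Q(3,4)= Q(2,5)–P(2,6)≠ Q(2,5)–Q(3,4)= P(2,6)–Q(2,7)≠ P(2,6)–P(3,7)= Q(2,7)–P(3,7)≠  → 3/9 unlike.
Row 3: Q(3,4)–Q(4,4)= Q(3,4)–Q(4,5)= P(3,7)–P(4,7)= P(3,7)–Q(4,6)≠  → 1/4 unlike.
Row 4: Q(4,4)–Q(4,5)= Q(4,5)–Q(4,6)= Q(4,6)–P(4,7)≠  → 1/3 unlike.
Total adjacent occupied pairs: 29; unlike-type pairs: 8.
8/29 is already in lowest terms.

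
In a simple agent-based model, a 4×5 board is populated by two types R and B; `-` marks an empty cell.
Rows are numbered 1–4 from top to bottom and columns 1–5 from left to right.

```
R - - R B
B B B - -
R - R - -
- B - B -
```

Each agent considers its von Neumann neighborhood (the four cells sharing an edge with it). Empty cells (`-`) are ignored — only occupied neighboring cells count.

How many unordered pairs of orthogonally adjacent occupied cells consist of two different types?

4

Scan each occupied cell's neighbors to the right and below so each pair is counted once.
Row 1: R(1,1)–B(2,1)≠ R(1,4)–B(1,5)≠  → 2/2 unlike.
Row 2: B(2,1)–B(2,2)= B(2,1)–R(3,1)≠ B(2,2)–B(2,3)= B(2,3)–R(3,3)≠  → 2/4 unlike.
Total adjacent occupied pairs: 6; unlike-type pairs: 4.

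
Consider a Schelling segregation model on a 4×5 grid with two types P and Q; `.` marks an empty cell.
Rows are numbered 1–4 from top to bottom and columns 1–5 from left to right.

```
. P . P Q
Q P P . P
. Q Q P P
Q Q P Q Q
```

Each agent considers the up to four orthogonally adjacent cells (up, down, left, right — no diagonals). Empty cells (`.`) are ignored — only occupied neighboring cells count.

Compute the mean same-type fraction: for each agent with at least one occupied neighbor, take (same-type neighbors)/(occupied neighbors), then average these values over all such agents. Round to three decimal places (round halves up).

0.432

Row 1: (1,2)P 1/1 · (1,4)P 0/1 · (1,5)Q 0/2
Row 2: (2,1)Q 0/1 · (2,2)P 2/4 · (2,3)P 1/2 · (2,5)P 1/2
Row 3: (3,2)Q 2/3 · (3,3)Q 1/4 · (3,4)P 1/3 · (3,5)P 2/3
Row 4: (4,1)Q 1/1 · (4,2)Q 2/3 · (4,3)P 0/3 · (4,4)Q 1/3 · (4,5)Q 1/2
Sum over 16 agents: 1/1 + 0/1 + 0/2 + 0/1 + 2/4 + 1/2 + 1/2 + 2/3 + 1/4 + 1/3 + 2/3 + 1/1 + 2/3 + 0/3 + 1/3 + 1/2 = 83/12; mean = 83/12 ÷ 16 = 83/192 = 0.432291… → 0.432.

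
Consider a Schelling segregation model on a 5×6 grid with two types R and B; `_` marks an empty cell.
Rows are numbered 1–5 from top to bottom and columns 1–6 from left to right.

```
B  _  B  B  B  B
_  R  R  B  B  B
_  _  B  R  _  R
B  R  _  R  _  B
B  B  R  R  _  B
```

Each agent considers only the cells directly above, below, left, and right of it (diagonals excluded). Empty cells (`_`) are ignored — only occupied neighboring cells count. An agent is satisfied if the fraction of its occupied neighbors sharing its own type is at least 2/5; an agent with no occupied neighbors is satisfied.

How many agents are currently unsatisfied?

6

(1,1)B 0/0 ✓
(1,3)B 1/2 ✓
(1,4)B 3/3 ✓
(1,5)B 3/3 ✓
(1,6)B 2/2 ✓
(2,2)R 1/1 ✓
(2,3)R 1/4 ✗
(2,4)B 2/4 ✓
(2,5)B 3/3 ✓
(2,6)B 2/3 ✓
(3,3)B 0/2 ✗
(3,4)R 1/3 ✗
(3,6)R 0/2 ✗
(4,1)B 1/2 ✓
(4,2)R 0/2 ✗
(4,4)R 2/2 ✓
(4,6)B 1/2 ✓
(5,1)B 2/2 ✓
(5,2)B 1/3 ✗
(5,3)R 1/2 ✓
(5,4)R 2/2 ✓
(5,6)B 1/1 ✓
Unsatisfied: (2,3), (3,3), (3,4), (3,6), (4,2), (5,2) — 6 in total.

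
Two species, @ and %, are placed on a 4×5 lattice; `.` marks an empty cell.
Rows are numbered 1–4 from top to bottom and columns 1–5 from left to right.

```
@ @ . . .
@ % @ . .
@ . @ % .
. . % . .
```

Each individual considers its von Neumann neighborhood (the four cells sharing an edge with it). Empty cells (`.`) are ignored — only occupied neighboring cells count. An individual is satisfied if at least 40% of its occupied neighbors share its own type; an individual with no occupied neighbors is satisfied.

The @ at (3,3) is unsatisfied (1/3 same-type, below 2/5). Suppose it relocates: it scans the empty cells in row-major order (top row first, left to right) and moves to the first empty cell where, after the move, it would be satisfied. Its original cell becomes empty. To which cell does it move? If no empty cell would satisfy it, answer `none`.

Vacating (3,3). Empty cells in order:
  (1,3): 2/2 same-type → satisfied — stop here.

(1,3)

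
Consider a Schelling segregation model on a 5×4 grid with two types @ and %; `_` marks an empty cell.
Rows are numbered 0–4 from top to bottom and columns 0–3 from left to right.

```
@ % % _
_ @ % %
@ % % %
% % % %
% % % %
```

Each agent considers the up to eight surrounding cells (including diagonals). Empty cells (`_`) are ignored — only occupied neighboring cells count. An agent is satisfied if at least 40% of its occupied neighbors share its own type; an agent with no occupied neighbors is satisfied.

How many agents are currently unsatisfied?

2

(0,0)@ 1/2 ok
(0,1)% 2/4 ok
(0,2)% 3/4 ok
(1,1)@ 2/7 unhappy
(1,2)% 6/7 ok
(1,3)% 4/4 ok
(2,0)@ 1/4 unhappy
(2,1)% 5/7 ok
(2,2)% 7/8 ok
(2,3)% 5/5 ok
(3,0)% 4/5 ok
(3,1)% 7/8 ok
(3,2)% 8/8 ok
(3,3)% 5/5 ok
(4,0)% 3/3 ok
(4,1)% 5/5 ok
(4,2)% 5/5 ok
(4,3)% 3/3 ok
Unsatisfied: (1,1), (2,0) — 2 in total.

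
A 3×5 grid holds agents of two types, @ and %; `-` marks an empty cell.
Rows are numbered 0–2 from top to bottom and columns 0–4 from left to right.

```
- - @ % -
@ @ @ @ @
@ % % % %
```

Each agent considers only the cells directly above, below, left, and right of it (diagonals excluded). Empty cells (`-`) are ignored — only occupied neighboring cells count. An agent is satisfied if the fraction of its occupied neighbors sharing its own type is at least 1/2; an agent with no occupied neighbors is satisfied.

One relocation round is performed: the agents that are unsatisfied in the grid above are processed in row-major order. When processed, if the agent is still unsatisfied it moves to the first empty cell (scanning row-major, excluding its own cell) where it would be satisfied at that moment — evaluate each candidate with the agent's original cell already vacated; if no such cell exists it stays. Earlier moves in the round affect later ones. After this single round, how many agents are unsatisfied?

Initially unsatisfied (in order): (0,3), (2,1).
  (0,3): no empty cell satisfies it; stays.
  (2,1) → (0,4).
Resulting grid:
- - @ % %
@ @ @ @ @
@ - % % %
Unsatisfied now: (0,3), (1,4).

2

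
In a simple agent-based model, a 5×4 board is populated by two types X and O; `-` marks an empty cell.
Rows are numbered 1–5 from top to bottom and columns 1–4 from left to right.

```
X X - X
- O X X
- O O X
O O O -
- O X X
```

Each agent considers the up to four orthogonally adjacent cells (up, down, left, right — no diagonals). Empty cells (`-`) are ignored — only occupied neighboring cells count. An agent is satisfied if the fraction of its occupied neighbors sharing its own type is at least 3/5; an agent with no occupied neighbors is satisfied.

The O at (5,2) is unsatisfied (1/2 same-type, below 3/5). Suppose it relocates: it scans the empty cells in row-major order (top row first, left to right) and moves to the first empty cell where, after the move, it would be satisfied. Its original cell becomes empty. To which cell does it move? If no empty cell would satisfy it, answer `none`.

Vacating (5,2). Empty cells in order:
  (1,3): 0/3 same-type → still unsatisfied.
  (2,1): 1/2 same-type → still unsatisfied.
  (3,1): 2/2 same-type → satisfied — stop here.

(3,1)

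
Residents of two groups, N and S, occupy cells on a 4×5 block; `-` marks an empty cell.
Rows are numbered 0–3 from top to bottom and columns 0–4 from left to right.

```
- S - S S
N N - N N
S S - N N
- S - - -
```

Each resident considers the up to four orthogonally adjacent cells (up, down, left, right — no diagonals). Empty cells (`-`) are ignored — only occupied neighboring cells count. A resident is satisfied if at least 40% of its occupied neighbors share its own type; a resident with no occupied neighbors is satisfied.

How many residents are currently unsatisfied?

2

Row 0: (0,1)S 0/1 ✗ · (0,3)S 1/2 ✓ · (0,4)S 1/2 ✓
Row 1: (1,0)N 1/2 ✓ · (1,1)N 1/3 ✗ · (1,3)N 2/3 ✓ · (1,4)N 2/3 ✓
Row 2: (2,0)S 1/2 ✓ · (2,1)S 2/3 ✓ · (2,3)N 2/2 ✓ · (2,4)N 2/2 ✓
Row 3: (3,1)S 1/1 ✓
Unsatisfied: (0,1), (1,1) — 2 in total.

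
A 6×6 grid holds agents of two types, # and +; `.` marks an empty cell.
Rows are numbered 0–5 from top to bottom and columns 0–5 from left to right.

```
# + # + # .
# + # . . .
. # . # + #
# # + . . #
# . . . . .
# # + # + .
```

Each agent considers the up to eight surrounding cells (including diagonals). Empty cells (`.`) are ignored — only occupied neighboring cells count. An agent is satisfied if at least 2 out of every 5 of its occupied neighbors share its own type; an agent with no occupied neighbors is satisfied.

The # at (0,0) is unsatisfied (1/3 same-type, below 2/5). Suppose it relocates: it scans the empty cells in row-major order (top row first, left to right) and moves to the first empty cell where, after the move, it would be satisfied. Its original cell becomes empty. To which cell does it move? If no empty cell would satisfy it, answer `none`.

(0,5)

Vacating (0,0). Empty cells in order:
  (0,5): 1/1 same-type → satisfied — stop here.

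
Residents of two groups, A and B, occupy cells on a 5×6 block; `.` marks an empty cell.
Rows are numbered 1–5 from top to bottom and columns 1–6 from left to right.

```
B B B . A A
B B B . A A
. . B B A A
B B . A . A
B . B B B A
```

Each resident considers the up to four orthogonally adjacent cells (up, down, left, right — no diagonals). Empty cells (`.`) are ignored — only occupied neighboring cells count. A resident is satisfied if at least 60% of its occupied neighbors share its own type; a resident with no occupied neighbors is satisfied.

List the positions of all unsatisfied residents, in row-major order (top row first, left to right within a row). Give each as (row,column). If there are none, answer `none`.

(1,1)B 2/2 satisfied
(1,2)B 3/3 satisfied
(1,3)B 2/2 satisfied
(1,5)A 2/2 satisfied
(1,6)A 2/2 satisfied
(2,1)B 2/2 satisfied
(2,2)B 3/3 satisfied
(2,3)B 3/3 satisfied
(2,5)A 3/3 satisfied
(2,6)A 3/3 satisfied
(3,3)B 2/2 satisfied
(3,4)B 1/3 not
(3,5)A 2/3 satisfied
(3,6)A 3/3 satisfied
(4,1)B 2/2 satisfied
(4,2)B 1/1 satisfied
(4,4)A 0/2 not
(4,6)A 2/2 satisfied
(5,1)B 1/1 satisfied
(5,3)B 1/1 satisfied
(5,4)B 2/3 satisfied
(5,5)B 1/2 not
(5,6)A 1/2 not

(3,4), (4,4), (5,5), (5,6)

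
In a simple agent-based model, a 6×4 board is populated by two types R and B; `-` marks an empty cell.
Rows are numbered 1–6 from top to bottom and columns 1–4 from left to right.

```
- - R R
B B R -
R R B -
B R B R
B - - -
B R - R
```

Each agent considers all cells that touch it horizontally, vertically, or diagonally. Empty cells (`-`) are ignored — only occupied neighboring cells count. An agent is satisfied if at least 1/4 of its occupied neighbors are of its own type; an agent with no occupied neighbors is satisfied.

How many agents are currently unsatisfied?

2

Row 1: (1,3)R 2/3 satisfied · (1,4)R 2/2 satisfied
Row 2: (2,1)B 1/3 satisfied · (2,2)B 2/6 satisfied · (2,3)R 3/5 satisfied
Row 3: (3,1)R 2/5 satisfied · (3,2)R 3/8 satisfied · (3,3)B 2/6 satisfied
Row 4: (4,1)B 1/4 satisfied · (4,2)R 2/6 satisfied · (4,3)B 1/4 satisfied · (4,4)R 0/2 not
Row 5: (5,1)B 2/4 satisfied
Row 6: (6,1)B 1/2 satisfied · (6,2)R 0/2 not · (6,4)R 0/0 satisfied
Unsatisfied: (4,4), (6,2) — 2 in total.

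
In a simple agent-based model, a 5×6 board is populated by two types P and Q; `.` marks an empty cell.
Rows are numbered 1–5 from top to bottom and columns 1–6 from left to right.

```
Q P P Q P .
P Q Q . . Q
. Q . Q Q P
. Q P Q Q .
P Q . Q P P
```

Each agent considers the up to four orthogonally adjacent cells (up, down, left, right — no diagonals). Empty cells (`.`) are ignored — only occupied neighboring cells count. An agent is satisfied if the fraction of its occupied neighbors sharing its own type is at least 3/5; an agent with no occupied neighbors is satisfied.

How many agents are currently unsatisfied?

15

(1,1)Q 0/2 unhappy
(1,2)P 1/3 unhappy
(1,3)P 1/3 unhappy
(1,4)Q 0/2 unhappy
(1,5)P 0/1 unhappy
(2,1)P 0/2 unhappy
(2,2)Q 2/4 unhappy
(2,3)Q 1/2 unhappy
(2,6)Q 0/1 unhappy
(3,2)Q 2/2 ok
(3,4)Q 2/2 ok
(3,5)Q 2/3 ok
(3,6)P 0/2 unhappy
(4,2)Q 2/3 ok
(4,3)P 0/2 unhappy
(4,4)Q 3/4 ok
(4,5)Q 2/3 ok
(5,1)P 0/1 unhappy
(5,2)Q 1/2 unhappy
(5,4)Q 1/2 unhappy
(5,5)P 1/3 unhappy
(5,6)P 1/1 ok
Unsatisfied: (1,1), (1,2), (1,3), (1,4), (1,5), (2,1), (2,2), (2,3), (2,6), (3,6), (4,3), (5,1), (5,2), (5,4), (5,5) — 15 in total.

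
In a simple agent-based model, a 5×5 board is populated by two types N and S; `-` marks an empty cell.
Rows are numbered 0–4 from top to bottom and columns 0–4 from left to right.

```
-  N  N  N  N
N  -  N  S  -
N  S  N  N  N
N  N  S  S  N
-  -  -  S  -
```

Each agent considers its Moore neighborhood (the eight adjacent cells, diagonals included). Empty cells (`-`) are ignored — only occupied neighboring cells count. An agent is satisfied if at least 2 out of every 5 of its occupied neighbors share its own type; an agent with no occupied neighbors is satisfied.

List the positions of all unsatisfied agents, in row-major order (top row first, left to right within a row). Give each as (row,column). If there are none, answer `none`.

Row 0: (0,1)N 3/3 satisfied · (0,2)N 3/4 satisfied · (0,3)N 3/4 satisfied · (0,4)N 1/2 satisfied
Row 1: (1,0)N 2/3 satisfied · (1,2)N 5/7 satisfied · (1,3)S 0/7 not
Row 2: (2,0)N 3/4 satisfied · (2,1)S 1/7 not · (2,2)N 3/7 satisfied · (2,3)N 4/7 satisfied · (2,4)N 2/4 satisfied
Row 3: (3,0)N 2/3 satisfied · (3,1)N 3/5 satisfied · (3,2)S 3/6 satisfied · (3,3)S 2/6 not · (3,4)N 2/4 satisfied
Row 4: (4,3)S 2/3 satisfied

(1,3), (2,1), (3,3)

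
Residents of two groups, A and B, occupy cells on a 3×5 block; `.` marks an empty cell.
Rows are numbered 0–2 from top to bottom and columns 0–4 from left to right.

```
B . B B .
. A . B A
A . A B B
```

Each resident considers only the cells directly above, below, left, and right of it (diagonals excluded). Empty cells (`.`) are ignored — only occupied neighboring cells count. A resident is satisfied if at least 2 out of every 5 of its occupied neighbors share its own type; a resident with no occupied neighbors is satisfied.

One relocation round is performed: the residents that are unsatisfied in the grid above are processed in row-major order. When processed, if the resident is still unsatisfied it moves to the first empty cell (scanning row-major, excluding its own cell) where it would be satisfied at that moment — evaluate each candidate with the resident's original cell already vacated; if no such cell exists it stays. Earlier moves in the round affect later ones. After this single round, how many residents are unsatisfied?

1

Initially unsatisfied (in order): (1,4), (2,2).
  (1,4) → (1,0).
  (2,2) → (2,1).
Resulting grid:
B . B B .
A A . B .
A A . B B
Unsatisfied now: (0,0).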